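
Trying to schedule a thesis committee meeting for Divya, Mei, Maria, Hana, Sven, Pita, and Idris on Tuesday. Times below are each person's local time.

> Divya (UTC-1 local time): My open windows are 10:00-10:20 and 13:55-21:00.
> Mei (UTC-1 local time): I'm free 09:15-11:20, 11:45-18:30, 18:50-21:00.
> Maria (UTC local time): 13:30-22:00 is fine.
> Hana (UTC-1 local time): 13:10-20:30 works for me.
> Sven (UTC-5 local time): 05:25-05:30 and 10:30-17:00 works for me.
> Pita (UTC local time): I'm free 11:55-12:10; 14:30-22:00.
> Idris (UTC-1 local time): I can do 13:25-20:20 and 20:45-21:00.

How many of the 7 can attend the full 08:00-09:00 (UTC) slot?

0

Divya in UTC: 11:00-11:20, 14:55-22:00 (add 1h to convert from UTC-1).
Mei in UTC: 10:15-12:20, 12:45-19:30, 19:50-22:00 (add 1h to convert from UTC-1).
Maria in UTC: 13:30-22:00.
Hana in UTC: 14:10-21:30 (add 1h to convert from UTC-1).
Sven in UTC: 10:25-10:30, 15:30-22:00 (add 5h to convert from UTC-5).
Pita in UTC: 11:55-12:10, 14:30-22:00.
Idris in UTC: 14:25-21:20, 21:45-22:00 (add 1h to convert from UTC-1).
nobody can make the full 08:00-09:00 slot — that's 0.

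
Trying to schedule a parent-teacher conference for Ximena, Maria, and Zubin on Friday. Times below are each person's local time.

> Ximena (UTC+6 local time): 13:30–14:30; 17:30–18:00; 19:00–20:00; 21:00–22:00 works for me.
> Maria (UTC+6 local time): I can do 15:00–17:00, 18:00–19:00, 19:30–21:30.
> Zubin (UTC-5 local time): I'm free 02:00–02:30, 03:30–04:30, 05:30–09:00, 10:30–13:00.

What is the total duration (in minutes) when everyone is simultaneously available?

Ximena in UTC: 07:30-08:30, 11:30-12:00, 13:00-14:00, 15:00-16:00 (subtract 6h to convert from UTC+6).
Maria in UTC: 09:00-11:00, 12:00-13:00, 13:30-15:30 (subtract 6h to convert from UTC+6).
Zubin in UTC: 07:00-07:30, 08:30-09:30, 10:30-14:00, 15:30-18:00 (add 5h to convert from UTC-5).
Ximena ∩ Maria: 13:30-14:00, 15:00-15:30.
Ximena ∩ Maria ∩ Zubin: 13:30-14:00.
That's a single block of 30 minutes.

30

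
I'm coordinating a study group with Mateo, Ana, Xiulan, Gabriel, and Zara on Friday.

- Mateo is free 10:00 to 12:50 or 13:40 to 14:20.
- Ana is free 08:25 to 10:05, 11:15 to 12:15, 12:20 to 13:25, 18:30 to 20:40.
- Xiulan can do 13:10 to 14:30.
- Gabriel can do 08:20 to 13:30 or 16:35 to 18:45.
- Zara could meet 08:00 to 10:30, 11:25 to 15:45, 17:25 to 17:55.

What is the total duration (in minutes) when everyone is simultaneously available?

Mateo ∩ Ana: 10:00-10:05, 11:15-12:15, 12:20-12:50.
Mateo ∩ Ana ∩ Xiulan: ∅.
Mateo ∩ Ana ∩ Xiulan ∩ Gabriel: ∅.
Mateo ∩ Ana ∩ Xiulan ∩ Gabriel ∩ Zara: ∅.
There is no time when everyone is free.
There is no common window, so the total is 0 minutes.

0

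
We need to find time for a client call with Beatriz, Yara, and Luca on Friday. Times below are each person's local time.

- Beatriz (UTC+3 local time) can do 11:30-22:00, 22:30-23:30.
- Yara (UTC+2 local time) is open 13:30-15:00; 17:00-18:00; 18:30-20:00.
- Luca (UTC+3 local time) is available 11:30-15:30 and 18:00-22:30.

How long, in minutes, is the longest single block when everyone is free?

Beatriz in UTC: 08:30-19:00, 19:30-20:30 (subtract 3h to convert from UTC+3).
Yara in UTC: 11:30-13:00, 15:00-16:00, 16:30-18:00 (subtract 2h to convert from UTC+2).
Luca in UTC: 08:30-12:30, 15:00-19:30 (subtract 3h to convert from UTC+3).
Beatriz ∩ Yara: 11:30-13:00, 15:00-16:00, 16:30-18:00.
Beatriz ∩ Yara ∩ Luca: 11:30-12:30, 15:00-16:00, 16:30-18:00.
The longest is 16:30-18:00 at 90 minutes.

90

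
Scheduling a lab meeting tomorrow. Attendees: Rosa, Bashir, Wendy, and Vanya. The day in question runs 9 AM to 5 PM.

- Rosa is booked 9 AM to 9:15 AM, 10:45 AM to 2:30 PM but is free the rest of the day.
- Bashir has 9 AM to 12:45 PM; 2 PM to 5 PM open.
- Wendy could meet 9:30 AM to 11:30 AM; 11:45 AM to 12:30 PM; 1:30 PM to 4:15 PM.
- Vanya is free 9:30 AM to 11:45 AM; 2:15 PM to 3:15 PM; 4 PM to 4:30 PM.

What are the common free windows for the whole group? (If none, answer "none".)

09:30-10:45, 14:30-15:15, 16:00-16:15

Rosa free: 09:15-10:45, 14:30-17:00 (invert busy blocks within the working day).
Bashir free: 09:00-12:45, 14:00-17:00.
Wendy free: 09:30-11:30, 11:45-12:30, 13:30-16:15.
Vanya free: 09:30-11:45, 14:15-15:15, 16:00-16:30.
Rosa ∩ Bashir: 09:15-10:45, 14:30-17:00.
Rosa ∩ Bashir ∩ Wendy: 09:30-10:45, 14:30-16:15.
Rosa ∩ Bashir ∩ Wendy ∩ Vanya: 09:30-10:45, 14:30-15:15, 16:00-16:15.
So the common availability across everyone is 09:30-10:45, 14:30-15:15, 16:00-16:15.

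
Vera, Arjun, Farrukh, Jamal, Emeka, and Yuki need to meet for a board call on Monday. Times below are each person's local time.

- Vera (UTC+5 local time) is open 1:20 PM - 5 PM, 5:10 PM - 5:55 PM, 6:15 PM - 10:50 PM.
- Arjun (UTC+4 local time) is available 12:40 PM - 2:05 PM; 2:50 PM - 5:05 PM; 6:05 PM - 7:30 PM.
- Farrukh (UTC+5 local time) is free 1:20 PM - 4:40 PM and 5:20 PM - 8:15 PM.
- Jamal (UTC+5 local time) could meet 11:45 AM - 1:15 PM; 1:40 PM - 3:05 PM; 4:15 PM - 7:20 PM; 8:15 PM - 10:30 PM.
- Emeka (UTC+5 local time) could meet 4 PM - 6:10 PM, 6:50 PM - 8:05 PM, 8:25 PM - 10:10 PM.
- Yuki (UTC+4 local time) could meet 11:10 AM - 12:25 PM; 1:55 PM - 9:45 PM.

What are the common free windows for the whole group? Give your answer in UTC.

11:15-11:40, 12:20-12:55, 14:05-14:20

Vera in UTC: 08:20-12:00, 12:10-12:55, 13:15-17:50 (subtract 5h to convert from UTC+5).
Arjun in UTC: 08:40-10:05, 10:50-13:05, 14:05-15:30 (subtract 4h to convert from UTC+4).
Farrukh in UTC: 08:20-11:40, 12:20-15:15 (subtract 5h to convert from UTC+5).
Jamal in UTC: 06:45-08:15, 08:40-10:05, 11:15-14:20, 15:15-17:30 (subtract 5h to convert from UTC+5).
Emeka in UTC: 11:00-13:10, 13:50-15:05, 15:25-17:10 (subtract 5h to convert from UTC+5).
Yuki in UTC: 07:10-08:25, 09:55-17:45 (subtract 4h to convert from UTC+4).
Vera ∩ Arjun: 08:40-10:05, 10:50-12:00, 12:10-12:55, 14:05-15:30.
Vera ∩ Arjun ∩ Farrukh: 08:40-10:05, 10:50-11:40, 12:20-12:55, 14:05-15:15.
Vera ∩ Arjun ∩ Farrukh ∩ Jamal: 08:40-10:05, 11:15-11:40, 12:20-12:55, 14:05-14:20.
Vera ∩ Arjun ∩ Farrukh ∩ Jamal ∩ Emeka: 11:15-11:40, 12:20-12:55, 14:05-14:20.
Vera ∩ Arjun ∩ Farrukh ∩ Jamal ∩ Emeka ∩ Yuki: 11:15-11:40, 12:20-12:55, 14:05-14:20.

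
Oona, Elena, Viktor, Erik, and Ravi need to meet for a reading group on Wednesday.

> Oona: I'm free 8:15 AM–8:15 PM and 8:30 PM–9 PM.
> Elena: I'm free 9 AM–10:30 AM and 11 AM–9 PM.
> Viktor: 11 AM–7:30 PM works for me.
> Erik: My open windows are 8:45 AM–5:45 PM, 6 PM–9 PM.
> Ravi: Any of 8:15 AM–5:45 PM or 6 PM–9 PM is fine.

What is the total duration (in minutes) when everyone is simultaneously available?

495

Oona ∩ Elena: 09:00-10:30, 11:00-20:15, 20:30-21:00.
Oona ∩ Elena ∩ Viktor: 11:00-19:30.
Oona ∩ Elena ∩ Viktor ∩ Erik: 11:00-17:45, 18:00-19:30.
Oona ∩ Elena ∩ Viktor ∩ Erik ∩ Ravi: 11:00-17:45, 18:00-19:30.
Summing the common windows: 405 + 90 = 495 minutes.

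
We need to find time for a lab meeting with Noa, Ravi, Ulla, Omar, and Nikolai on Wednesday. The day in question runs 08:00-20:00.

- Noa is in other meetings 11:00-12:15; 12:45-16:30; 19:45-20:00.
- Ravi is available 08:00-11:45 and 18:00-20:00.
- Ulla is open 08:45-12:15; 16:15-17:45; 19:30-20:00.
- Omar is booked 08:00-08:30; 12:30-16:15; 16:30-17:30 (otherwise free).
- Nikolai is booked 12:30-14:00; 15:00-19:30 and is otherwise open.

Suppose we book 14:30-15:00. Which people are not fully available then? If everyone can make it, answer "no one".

Noa, Omar, Ravi, Ulla

Noa free: 08:00-11:00, 12:15-12:45, 16:30-19:45 (invert busy blocks within the working day).
Ravi free: 08:00-11:45, 18:00-20:00.
Ulla free: 08:45-12:15, 16:15-17:45, 19:30-20:00.
Omar free: 08:30-12:30, 16:15-16:30, 17:30-20:00 (invert busy blocks within the working day).
Nikolai free: 08:00-12:30, 14:00-15:00, 19:30-20:00 (invert busy blocks within the working day).
Noa: not fully free for 14:30-15:00. Ravi: not fully free for 14:30-15:00. Ulla: not fully free for 14:30-15:00. Omar: not fully free for 14:30-15:00. Nikolai: free for 14:30-15:00.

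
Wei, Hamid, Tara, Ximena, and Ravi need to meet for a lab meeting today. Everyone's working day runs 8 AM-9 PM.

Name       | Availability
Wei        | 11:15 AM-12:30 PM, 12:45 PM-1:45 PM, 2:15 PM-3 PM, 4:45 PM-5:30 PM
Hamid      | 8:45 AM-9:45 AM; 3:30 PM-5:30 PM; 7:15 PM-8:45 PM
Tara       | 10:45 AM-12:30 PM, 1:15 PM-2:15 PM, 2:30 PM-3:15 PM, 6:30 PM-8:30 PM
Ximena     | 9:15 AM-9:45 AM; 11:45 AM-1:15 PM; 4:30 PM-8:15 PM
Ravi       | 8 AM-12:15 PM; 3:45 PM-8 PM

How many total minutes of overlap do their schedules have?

0

Wei ∩ Hamid: 16:45-17:30.
Wei ∩ Hamid ∩ Tara: ∅.
Wei ∩ Hamid ∩ Tara ∩ Ximena: ∅.
Wei ∩ Hamid ∩ Tara ∩ Ximena ∩ Ravi: ∅.
There is no time when everyone is free.
There is no common window, so the total is 0 minutes.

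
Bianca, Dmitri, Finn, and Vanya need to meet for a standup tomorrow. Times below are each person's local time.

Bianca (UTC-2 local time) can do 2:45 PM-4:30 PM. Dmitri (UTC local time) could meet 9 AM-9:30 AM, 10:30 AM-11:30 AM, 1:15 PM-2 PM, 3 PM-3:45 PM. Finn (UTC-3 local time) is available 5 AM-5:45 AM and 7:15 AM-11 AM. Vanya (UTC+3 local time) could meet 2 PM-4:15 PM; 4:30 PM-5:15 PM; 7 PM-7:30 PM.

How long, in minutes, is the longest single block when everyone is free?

0

Bianca in UTC: 16:45-18:30 (add 2h to convert from UTC-2).
Dmitri in UTC: 09:00-09:30, 10:30-11:30, 13:15-14:00, 15:00-15:45.
Finn in UTC: 08:00-08:45, 10:15-14:00 (add 3h to convert from UTC-3).
Vanya in UTC: 11:00-13:15, 13:30-14:15, 16:00-16:30 (subtract 3h to convert from UTC+3).
Bianca ∩ Dmitri: ∅.
Bianca ∩ Dmitri ∩ Finn: ∅.
Bianca ∩ Dmitri ∩ Finn ∩ Vanya: ∅.
There is no time when everyone is free.
No common window exists, so the longest block is 0 minutes.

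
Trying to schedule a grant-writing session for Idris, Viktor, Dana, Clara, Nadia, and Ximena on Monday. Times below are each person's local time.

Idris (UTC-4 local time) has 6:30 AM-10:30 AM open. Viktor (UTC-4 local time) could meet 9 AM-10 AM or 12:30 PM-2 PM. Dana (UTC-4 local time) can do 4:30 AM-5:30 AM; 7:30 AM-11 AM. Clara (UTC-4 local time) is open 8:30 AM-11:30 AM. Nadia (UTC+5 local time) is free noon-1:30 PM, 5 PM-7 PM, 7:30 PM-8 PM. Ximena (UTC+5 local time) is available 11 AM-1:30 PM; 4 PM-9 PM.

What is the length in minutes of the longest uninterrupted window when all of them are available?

Idris in UTC: 10:30-14:30 (add 4h to convert from UTC-4).
Viktor in UTC: 13:00-14:00, 16:30-18:00 (add 4h to convert from UTC-4).
Dana in UTC: 08:30-09:30, 11:30-15:00 (add 4h to convert from UTC-4).
Clara in UTC: 12:30-15:30 (add 4h to convert from UTC-4).
Nadia in UTC: 07:00-08:30, 12:00-14:00, 14:30-15:00 (subtract 5h to convert from UTC+5).
Ximena in UTC: 06:00-08:30, 11:00-16:00 (subtract 5h to convert from UTC+5).
Idris ∩ Viktor: 13:00-14:00.
Idris ∩ Viktor ∩ Dana: 13:00-14:00.
Idris ∩ Viktor ∩ Dana ∩ Clara: 13:00-14:00.
Idris ∩ Viktor ∩ Dana ∩ Clara ∩ Nadia: 13:00-14:00.
Idris ∩ Viktor ∩ Dana ∩ Clara ∩ Nadia ∩ Ximena: 13:00-14:00.
Those are the intersection windows.
The longest is 13:00-14:00 at 60 minutes.

60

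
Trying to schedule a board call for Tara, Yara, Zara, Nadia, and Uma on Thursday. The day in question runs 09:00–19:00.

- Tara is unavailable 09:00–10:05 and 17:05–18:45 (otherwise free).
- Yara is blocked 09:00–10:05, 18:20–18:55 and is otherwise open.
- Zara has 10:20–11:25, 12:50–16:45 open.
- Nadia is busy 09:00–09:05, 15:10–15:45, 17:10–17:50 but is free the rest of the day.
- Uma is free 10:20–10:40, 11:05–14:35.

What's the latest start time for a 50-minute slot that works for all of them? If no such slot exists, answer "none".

13:45

Tara free: 10:05-17:05, 18:45-19:00 (invert busy blocks within the working day).
Yara free: 10:05-18:20, 18:55-19:00 (invert busy blocks within the working day).
Zara free: 10:20-11:25, 12:50-16:45.
Nadia free: 09:05-15:10, 15:45-17:10, 17:50-19:00 (invert busy blocks within the working day).
Uma free: 10:20-10:40, 11:05-14:35.
Tara ∩ Yara: 10:05-17:05, 18:55-19:00.
Tara ∩ Yara ∩ Zara: 10:20-11:25, 12:50-16:45.
Tara ∩ Yara ∩ Zara ∩ Nadia: 10:20-11:25, 12:50-15:10, 15:45-16:45.
Tara ∩ Yara ∩ Zara ∩ Nadia ∩ Uma: 10:20-10:40, 11:05-11:25, 12:50-14:35.
The last common window of at least 50 minutes is 12:50-14:35; a 50-minute meeting can start as late as 13:45 and still end by 14:35.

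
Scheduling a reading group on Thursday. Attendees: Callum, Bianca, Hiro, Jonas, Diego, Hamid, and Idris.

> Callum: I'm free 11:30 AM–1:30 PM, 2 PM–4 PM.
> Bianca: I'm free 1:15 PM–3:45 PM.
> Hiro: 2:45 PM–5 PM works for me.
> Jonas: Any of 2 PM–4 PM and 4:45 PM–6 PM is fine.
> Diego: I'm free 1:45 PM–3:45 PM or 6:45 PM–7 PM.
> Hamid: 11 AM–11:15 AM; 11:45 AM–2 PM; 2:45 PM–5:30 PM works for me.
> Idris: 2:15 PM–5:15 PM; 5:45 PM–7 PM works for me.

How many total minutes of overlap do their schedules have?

60

Callum ∩ Bianca: 13:15-13:30, 14:00-15:45.
Callum ∩ Bianca ∩ Hiro: 14:45-15:45.
Callum ∩ Bianca ∩ Hiro ∩ Jonas: 14:45-15:45.
Callum ∩ Bianca ∩ Hiro ∩ Jonas ∩ Diego: 14:45-15:45.
Callum ∩ Bianca ∩ Hiro ∩ Jonas ∩ Diego ∩ Hamid: 14:45-15:45.
Callum ∩ Bianca ∩ Hiro ∩ Jonas ∩ Diego ∩ Hamid ∩ Idris: 14:45-15:45.
So the common availability across everyone is 14:45-15:45.
That's a single block of 60 minutes.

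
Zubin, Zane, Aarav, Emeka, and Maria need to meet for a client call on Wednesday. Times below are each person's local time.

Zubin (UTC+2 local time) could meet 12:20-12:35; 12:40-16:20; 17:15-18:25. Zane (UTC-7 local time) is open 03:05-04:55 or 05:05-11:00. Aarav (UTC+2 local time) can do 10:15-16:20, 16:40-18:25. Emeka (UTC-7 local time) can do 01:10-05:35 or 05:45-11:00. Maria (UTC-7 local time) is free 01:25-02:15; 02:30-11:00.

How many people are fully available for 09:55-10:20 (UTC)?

Zubin in UTC: 10:20-10:35, 10:40-14:20, 15:15-16:25 (subtract 2h to convert from UTC+2).
Zane in UTC: 10:05-11:55, 12:05-18:00 (add 7h to convert from UTC-7).
Aarav in UTC: 08:15-14:20, 14:40-16:25 (subtract 2h to convert from UTC+2).
Emeka in UTC: 08:10-12:35, 12:45-18:00 (add 7h to convert from UTC-7).
Maria in UTC: 08:25-09:15, 09:30-18:00 (add 7h to convert from UTC-7).
Aarav, Emeka, and Maria can make the full 09:55-10:20 slot — that's 3.

3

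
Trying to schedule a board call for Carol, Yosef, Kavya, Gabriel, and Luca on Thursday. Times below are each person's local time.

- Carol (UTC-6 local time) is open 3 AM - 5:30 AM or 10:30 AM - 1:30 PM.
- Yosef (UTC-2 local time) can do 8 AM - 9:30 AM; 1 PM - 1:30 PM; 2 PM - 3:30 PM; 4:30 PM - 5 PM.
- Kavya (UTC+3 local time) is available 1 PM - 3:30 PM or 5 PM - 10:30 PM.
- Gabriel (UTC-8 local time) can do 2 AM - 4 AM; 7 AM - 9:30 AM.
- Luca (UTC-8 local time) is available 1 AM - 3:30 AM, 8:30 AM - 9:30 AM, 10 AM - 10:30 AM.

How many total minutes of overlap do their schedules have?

Carol in UTC: 09:00-11:30, 16:30-19:30 (add 6h to convert from UTC-6).
Yosef in UTC: 10:00-11:30, 15:00-15:30, 16:00-17:30, 18:30-19:00 (add 2h to convert from UTC-2).
Kavya in UTC: 10:00-12:30, 14:00-19:30 (subtract 3h to convert from UTC+3).
Gabriel in UTC: 10:00-12:00, 15:00-17:30 (add 8h to convert from UTC-8).
Luca in UTC: 09:00-11:30, 16:30-17:30, 18:00-18:30 (add 8h to convert from UTC-8).
Carol ∩ Yosef: 10:00-11:30, 16:30-17:30, 18:30-19:00.
Carol ∩ Yosef ∩ Kavya: 10:00-11:30, 16:30-17:30, 18:30-19:00.
Carol ∩ Yosef ∩ Kavya ∩ Gabriel: 10:00-11:30, 16:30-17:30.
Carol ∩ Yosef ∩ Kavya ∩ Gabriel ∩ Luca: 10:00-11:30, 16:30-17:30.
Those are the intersection windows.
Summing the common windows: 90 + 60 = 150 minutes.

150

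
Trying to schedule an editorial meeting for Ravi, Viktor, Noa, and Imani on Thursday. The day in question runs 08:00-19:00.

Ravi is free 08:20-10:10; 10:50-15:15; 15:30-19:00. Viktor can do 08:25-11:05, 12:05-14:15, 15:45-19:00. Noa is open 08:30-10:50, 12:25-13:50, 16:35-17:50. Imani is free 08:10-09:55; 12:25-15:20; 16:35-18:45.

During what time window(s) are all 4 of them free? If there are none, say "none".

08:30-09:55, 12:25-13:50, 16:35-17:50

Ravi ∩ Viktor: 08:25-10:10, 10:50-11:05, 12:05-14:15, 15:45-19:00.
Ravi ∩ Viktor ∩ Noa: 08:30-10:10, 12:25-13:50, 16:35-17:50.
Ravi ∩ Viktor ∩ Noa ∩ Imani: 08:30-09:55, 12:25-13:50, 16:35-17:50.
So the common availability across everyone is 08:30-09:55, 12:25-13:50, 16:35-17:50.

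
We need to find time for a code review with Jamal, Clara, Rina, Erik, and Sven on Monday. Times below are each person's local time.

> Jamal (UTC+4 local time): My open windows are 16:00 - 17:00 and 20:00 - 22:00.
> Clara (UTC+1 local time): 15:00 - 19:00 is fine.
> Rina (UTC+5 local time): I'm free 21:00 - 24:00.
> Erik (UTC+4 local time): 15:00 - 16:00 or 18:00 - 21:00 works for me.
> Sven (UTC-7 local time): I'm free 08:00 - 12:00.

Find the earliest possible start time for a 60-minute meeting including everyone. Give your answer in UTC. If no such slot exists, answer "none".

Jamal in UTC: 12:00-13:00, 16:00-18:00 (subtract 4h to convert from UTC+4).
Clara in UTC: 14:00-18:00 (subtract 1h to convert from UTC+1).
Rina in UTC: 16:00-19:00 (subtract 5h to convert from UTC+5).
Erik in UTC: 11:00-12:00, 14:00-17:00 (subtract 4h to convert from UTC+4).
Sven in UTC: 15:00-19:00 (add 7h to convert from UTC-7).
Jamal ∩ Clara: 16:00-18:00.
Jamal ∩ Clara ∩ Rina: 16:00-18:00.
Jamal ∩ Clara ∩ Rina ∩ Erik: 16:00-17:00.
Jamal ∩ Clara ∩ Rina ∩ Erik ∩ Sven: 16:00-17:00.
The first common window of at least 60 minutes is 16:00-17:00, so the earliest start is 16:00.

16:00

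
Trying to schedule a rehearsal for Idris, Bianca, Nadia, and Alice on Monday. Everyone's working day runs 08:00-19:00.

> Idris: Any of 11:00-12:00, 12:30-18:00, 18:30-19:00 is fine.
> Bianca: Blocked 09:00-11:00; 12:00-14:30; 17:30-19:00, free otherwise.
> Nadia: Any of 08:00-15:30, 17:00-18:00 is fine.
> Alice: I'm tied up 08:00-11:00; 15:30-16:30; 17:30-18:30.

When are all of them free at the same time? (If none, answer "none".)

11:00-12:00, 14:30-15:30, 17:00-17:30

Idris free: 11:00-12:00, 12:30-18:00, 18:30-19:00.
Bianca free: 08:00-09:00, 11:00-12:00, 14:30-17:30 (invert busy blocks within the working day).
Nadia free: 08:00-15:30, 17:00-18:00.
Alice free: 11:00-15:30, 16:30-17:30, 18:30-19:00 (invert busy blocks within the working day).
Idris ∩ Bianca: 11:00-12:00, 14:30-17:30.
Idris ∩ Bianca ∩ Nadia: 11:00-12:00, 14:30-15:30, 17:00-17:30.
Idris ∩ Bianca ∩ Nadia ∩ Alice: 11:00-12:00, 14:30-15:30, 17:00-17:30.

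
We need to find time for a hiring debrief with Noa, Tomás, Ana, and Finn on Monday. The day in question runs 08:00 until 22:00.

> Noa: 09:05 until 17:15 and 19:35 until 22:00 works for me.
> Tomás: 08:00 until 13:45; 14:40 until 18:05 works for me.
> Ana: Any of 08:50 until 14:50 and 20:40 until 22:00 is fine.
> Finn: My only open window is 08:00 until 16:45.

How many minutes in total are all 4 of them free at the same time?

Noa ∩ Tomás: 09:05-13:45, 14:40-17:15.
Noa ∩ Tomás ∩ Ana: 09:05-13:45, 14:40-14:50.
Noa ∩ Tomás ∩ Ana ∩ Finn: 09:05-13:45, 14:40-14:50.
Summing the common windows: 280 + 10 = 290 minutes.

290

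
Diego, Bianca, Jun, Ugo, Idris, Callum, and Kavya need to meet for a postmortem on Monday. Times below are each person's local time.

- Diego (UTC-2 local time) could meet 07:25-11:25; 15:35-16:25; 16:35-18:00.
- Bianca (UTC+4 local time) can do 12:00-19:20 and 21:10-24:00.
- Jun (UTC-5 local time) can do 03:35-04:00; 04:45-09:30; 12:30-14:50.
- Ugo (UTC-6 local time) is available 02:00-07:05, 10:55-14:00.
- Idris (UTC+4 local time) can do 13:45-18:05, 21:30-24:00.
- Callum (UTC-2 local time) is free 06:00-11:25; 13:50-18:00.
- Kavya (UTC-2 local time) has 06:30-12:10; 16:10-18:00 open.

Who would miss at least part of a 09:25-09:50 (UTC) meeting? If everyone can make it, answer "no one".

Idris, Jun

Diego in UTC: 09:25-13:25, 17:35-18:25, 18:35-20:00 (add 2h to convert from UTC-2).
Bianca in UTC: 08:00-15:20, 17:10-20:00 (subtract 4h to convert from UTC+4).
Jun in UTC: 08:35-09:00, 09:45-14:30, 17:30-19:50 (add 5h to convert from UTC-5).
Ugo in UTC: 08:00-13:05, 16:55-20:00 (add 6h to convert from UTC-6).
Idris in UTC: 09:45-14:05, 17:30-20:00 (subtract 4h to convert from UTC+4).
Callum in UTC: 08:00-13:25, 15:50-20:00 (add 2h to convert from UTC-2).
Kavya in UTC: 08:30-14:10, 18:10-20:00 (add 2h to convert from UTC-2).
Diego: free for 09:25-09:50. Bianca: free for 09:25-09:50. Jun: not fully free for 09:25-09:50. Ugo: free for 09:25-09:50. Idris: not fully free for 09:25-09:50. Callum: free for 09:25-09:50. Kavya: free for 09:25-09:50.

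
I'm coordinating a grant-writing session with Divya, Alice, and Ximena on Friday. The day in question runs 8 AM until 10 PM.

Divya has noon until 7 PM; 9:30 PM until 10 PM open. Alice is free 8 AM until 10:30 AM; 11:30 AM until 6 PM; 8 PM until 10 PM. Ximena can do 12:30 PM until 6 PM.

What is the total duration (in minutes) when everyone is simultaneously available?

Divya ∩ Alice: 12:00-18:00, 21:30-22:00.
Divya ∩ Alice ∩ Ximena: 12:30-18:00.
That's a single block of 330 minutes.

330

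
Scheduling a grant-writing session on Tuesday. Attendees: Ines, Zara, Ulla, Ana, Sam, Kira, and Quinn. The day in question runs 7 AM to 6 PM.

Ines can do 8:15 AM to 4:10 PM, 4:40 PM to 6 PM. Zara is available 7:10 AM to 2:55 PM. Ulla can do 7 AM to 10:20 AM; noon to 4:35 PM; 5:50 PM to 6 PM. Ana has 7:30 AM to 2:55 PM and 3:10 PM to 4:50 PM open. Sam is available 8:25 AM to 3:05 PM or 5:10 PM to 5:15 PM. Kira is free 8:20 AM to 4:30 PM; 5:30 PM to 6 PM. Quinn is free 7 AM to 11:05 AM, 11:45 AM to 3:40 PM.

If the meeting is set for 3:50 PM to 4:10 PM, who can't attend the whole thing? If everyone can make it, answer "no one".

Quinn, Sam, Zara

Ines: free for 15:50-16:10. Zara: not fully free for 15:50-16:10. Ulla: free for 15:50-16:10. Ana: free for 15:50-16:10. Sam: not fully free for 15:50-16:10. Kira: free for 15:50-16:10. Quinn: not fully free for 15:50-16:10.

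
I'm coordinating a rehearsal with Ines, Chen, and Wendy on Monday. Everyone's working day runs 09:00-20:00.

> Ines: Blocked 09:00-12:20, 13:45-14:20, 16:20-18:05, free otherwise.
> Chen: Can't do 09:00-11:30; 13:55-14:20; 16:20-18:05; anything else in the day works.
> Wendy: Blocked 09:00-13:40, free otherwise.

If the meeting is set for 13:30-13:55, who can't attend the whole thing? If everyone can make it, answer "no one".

Ines free: 12:20-13:45, 14:20-16:20, 18:05-20:00 (invert busy blocks within the working day).
Chen free: 11:30-13:55, 14:20-16:20, 18:05-20:00 (invert busy blocks within the working day).
Wendy free: 13:40-20:00 (invert busy blocks within the working day).
Ines: not fully free for 13:30-13:55. Chen: free for 13:30-13:55. Wendy: not fully free for 13:30-13:55.

Ines, Wendy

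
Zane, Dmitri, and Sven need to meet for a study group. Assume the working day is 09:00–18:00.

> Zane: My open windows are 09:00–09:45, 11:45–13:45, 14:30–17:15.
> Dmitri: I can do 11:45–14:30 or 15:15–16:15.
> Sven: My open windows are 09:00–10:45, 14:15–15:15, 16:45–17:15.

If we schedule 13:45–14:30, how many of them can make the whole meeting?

1

Dmitri can make the full 13:45-14:30 slot — that's 1.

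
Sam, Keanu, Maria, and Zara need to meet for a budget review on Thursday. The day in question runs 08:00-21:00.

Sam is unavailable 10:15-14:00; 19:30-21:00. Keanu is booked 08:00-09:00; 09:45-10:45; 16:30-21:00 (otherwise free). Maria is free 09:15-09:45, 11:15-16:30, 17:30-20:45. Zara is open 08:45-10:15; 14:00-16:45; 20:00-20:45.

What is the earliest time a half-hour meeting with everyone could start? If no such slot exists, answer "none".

Sam free: 08:00-10:15, 14:00-19:30 (invert busy blocks within the working day).
Keanu free: 09:00-09:45, 10:45-16:30 (invert busy blocks within the working day).
Maria free: 09:15-09:45, 11:15-16:30, 17:30-20:45.
Zara free: 08:45-10:15, 14:00-16:45, 20:00-20:45.
Sam ∩ Keanu: 09:00-09:45, 14:00-16:30.
Sam ∩ Keanu ∩ Maria: 09:15-09:45, 14:00-16:30.
Sam ∩ Keanu ∩ Maria ∩ Zara: 09:15-09:45, 14:00-16:30.
The first common window of at least 30 minutes is 09:15-09:45, so the earliest start is 09:15.

09:15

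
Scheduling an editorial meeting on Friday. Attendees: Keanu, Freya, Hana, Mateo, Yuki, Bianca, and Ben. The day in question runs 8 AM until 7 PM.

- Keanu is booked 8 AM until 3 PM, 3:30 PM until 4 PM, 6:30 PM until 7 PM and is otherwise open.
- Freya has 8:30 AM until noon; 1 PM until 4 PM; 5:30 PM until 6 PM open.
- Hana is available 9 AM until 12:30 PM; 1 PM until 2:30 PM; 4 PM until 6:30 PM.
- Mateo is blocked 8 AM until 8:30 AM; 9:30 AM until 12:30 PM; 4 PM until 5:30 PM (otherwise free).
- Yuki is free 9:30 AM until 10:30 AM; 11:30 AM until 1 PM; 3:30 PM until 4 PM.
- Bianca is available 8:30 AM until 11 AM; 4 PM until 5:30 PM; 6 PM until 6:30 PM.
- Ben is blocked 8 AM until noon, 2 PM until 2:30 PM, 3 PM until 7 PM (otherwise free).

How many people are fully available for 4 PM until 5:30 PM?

3

Keanu free: 15:00-15:30, 16:00-18:30 (invert busy blocks within the working day).
Freya free: 08:30-12:00, 13:00-16:00, 17:30-18:00.
Hana free: 09:00-12:30, 13:00-14:30, 16:00-18:30.
Mateo free: 08:30-09:30, 12:30-16:00, 17:30-19:00 (invert busy blocks within the working day).
Yuki free: 09:30-10:30, 11:30-13:00, 15:30-16:00.
Bianca free: 08:30-11:00, 16:00-17:30, 18:00-18:30.
Ben free: 12:00-14:00, 14:30-15:00 (invert busy blocks within the working day).
Keanu, Hana, and Bianca can make the full 16:00-17:30 slot — that's 3.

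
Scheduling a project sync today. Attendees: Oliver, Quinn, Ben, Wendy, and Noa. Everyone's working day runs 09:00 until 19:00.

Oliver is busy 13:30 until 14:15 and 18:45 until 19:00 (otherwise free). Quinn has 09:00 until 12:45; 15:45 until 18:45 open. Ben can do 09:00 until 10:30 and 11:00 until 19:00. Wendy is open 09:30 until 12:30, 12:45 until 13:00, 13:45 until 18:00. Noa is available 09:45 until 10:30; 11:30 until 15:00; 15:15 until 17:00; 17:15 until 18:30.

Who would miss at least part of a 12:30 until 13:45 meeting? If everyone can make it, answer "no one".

Oliver, Quinn, Wendy

Oliver free: 09:00-13:30, 14:15-18:45 (invert busy blocks within the working day).
Quinn free: 09:00-12:45, 15:45-18:45.
Ben free: 09:00-10:30, 11:00-19:00.
Wendy free: 09:30-12:30, 12:45-13:00, 13:45-18:00.
Noa free: 09:45-10:30, 11:30-15:00, 15:15-17:00, 17:15-18:30.
Oliver: not fully free for 12:30-13:45. Quinn: not fully free for 12:30-13:45. Ben: free for 12:30-13:45. Wendy: not fully free for 12:30-13:45. Noa: free for 12:30-13:45.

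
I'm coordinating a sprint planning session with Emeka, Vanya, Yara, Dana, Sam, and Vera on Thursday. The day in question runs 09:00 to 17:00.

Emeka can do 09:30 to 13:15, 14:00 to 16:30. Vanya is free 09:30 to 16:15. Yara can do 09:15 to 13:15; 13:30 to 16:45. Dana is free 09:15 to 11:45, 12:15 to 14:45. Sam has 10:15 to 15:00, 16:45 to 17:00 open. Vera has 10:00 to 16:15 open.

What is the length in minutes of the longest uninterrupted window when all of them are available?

Emeka ∩ Vanya: 09:30-13:15, 14:00-16:15.
Emeka ∩ Vanya ∩ Yara: 09:30-13:15, 14:00-16:15.
Emeka ∩ Vanya ∩ Yara ∩ Dana: 09:30-11:45, 12:15-13:15, 14:00-14:45.
Emeka ∩ Vanya ∩ Yara ∩ Dana ∩ Sam: 10:15-11:45, 12:15-13:15, 14:00-14:45.
Emeka ∩ Vanya ∩ Yara ∩ Dana ∩ Sam ∩ Vera: 10:15-11:45, 12:15-13:15, 14:00-14:45.
The longest is 10:15-11:45 at 90 minutes.

90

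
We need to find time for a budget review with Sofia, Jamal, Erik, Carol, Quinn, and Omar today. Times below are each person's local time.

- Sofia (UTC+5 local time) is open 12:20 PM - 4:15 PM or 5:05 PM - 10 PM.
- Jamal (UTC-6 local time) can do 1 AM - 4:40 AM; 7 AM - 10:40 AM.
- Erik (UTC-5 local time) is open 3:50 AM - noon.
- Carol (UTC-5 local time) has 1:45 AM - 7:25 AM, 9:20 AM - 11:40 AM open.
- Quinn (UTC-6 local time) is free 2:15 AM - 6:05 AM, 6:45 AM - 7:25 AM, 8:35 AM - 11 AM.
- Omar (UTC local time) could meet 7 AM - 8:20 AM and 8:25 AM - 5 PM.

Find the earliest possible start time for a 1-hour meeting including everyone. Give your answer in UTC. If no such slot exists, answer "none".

Sofia in UTC: 07:20-11:15, 12:05-17:00 (subtract 5h to convert from UTC+5).
Jamal in UTC: 07:00-10:40, 13:00-16:40 (add 6h to convert from UTC-6).
Erik in UTC: 08:50-17:00 (add 5h to convert from UTC-5).
Carol in UTC: 06:45-12:25, 14:20-16:40 (add 5h to convert from UTC-5).
Quinn in UTC: 08:15-12:05, 12:45-13:25, 14:35-17:00 (add 6h to convert from UTC-6).
Omar in UTC: 07:00-08:20, 08:25-17:00.
Sofia ∩ Jamal: 07:20-10:40, 13:00-16:40.
Sofia ∩ Jamal ∩ Erik: 08:50-10:40, 13:00-16:40.
Sofia ∩ Jamal ∩ Erik ∩ Carol: 08:50-10:40, 14:20-16:40.
Sofia ∩ Jamal ∩ Erik ∩ Carol ∩ Quinn: 08:50-10:40, 14:35-16:40.
Sofia ∩ Jamal ∩ Erik ∩ Carol ∩ Quinn ∩ Omar: 08:50-10:40, 14:35-16:40.
The first common window of at least 60 minutes is 08:50-10:40, so the earliest start is 08:50.

08:50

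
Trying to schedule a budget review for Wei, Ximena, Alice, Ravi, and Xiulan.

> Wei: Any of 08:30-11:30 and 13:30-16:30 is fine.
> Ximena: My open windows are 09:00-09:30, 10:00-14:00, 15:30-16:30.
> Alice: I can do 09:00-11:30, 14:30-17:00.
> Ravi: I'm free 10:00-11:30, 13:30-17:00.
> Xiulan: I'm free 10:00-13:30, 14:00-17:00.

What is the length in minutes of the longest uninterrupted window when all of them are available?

Wei ∩ Ximena: 09:00-09:30, 10:00-11:30, 13:30-14:00, 15:30-16:30.
Wei ∩ Ximena ∩ Alice: 09:00-09:30, 10:00-11:30, 15:30-16:30.
Wei ∩ Ximena ∩ Alice ∩ Ravi: 10:00-11:30, 15:30-16:30.
Wei ∩ Ximena ∩ Alice ∩ Ravi ∩ Xiulan: 10:00-11:30, 15:30-16:30.
The longest is 10:00-11:30 at 90 minutes.

90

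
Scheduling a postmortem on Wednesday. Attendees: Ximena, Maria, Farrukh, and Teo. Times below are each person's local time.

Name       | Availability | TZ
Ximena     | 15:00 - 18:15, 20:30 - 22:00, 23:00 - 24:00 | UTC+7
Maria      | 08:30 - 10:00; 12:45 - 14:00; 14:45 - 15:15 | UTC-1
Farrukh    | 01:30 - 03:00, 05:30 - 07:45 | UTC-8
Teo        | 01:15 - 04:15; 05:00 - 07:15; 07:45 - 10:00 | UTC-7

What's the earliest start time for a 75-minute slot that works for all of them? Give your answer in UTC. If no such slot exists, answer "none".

09:30

Ximena in UTC: 08:00-11:15, 13:30-15:00, 16:00-17:00 (subtract 7h to convert from UTC+7).
Maria in UTC: 09:30-11:00, 13:45-15:00, 15:45-16:15 (add 1h to convert from UTC-1).
Farrukh in UTC: 09:30-11:00, 13:30-15:45 (add 8h to convert from UTC-8).
Teo in UTC: 08:15-11:15, 12:00-14:15, 14:45-17:00 (add 7h to convert from UTC-7).
Ximena ∩ Maria: 09:30-11:00, 13:45-15:00, 16:00-16:15.
Ximena ∩ Maria ∩ Farrukh: 09:30-11:00, 13:45-15:00.
Ximena ∩ Maria ∩ Farrukh ∩ Teo: 09:30-11:00, 13:45-14:15, 14:45-15:00.
The first common window of at least 75 minutes is 09:30-11:00, so the earliest start is 09:30.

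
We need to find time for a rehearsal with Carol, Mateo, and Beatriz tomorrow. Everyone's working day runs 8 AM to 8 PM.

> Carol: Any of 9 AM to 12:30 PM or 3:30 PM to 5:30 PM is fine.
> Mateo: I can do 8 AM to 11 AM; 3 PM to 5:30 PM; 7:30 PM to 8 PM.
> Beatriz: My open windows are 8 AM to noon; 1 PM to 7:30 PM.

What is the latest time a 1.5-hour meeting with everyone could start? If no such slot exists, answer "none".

16:00

Carol ∩ Mateo: 09:00-11:00, 15:30-17:30.
Carol ∩ Mateo ∩ Beatriz: 09:00-11:00, 15:30-17:30.
Those are the intersection windows.
The last common window of at least 90 minutes is 15:30-17:30; a 90-minute meeting can start as late as 16:00 and still end by 17:30.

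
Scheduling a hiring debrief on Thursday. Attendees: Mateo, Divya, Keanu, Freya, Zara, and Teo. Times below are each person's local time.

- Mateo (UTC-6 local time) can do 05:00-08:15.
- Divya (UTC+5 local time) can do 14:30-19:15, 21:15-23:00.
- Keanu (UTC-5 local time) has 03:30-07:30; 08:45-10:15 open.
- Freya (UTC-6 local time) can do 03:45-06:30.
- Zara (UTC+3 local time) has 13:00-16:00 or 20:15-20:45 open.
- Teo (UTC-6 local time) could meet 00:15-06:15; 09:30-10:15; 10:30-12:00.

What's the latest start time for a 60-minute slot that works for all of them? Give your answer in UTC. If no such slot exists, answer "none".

Mateo in UTC: 11:00-14:15 (add 6h to convert from UTC-6).
Divya in UTC: 09:30-14:15, 16:15-18:00 (subtract 5h to convert from UTC+5).
Keanu in UTC: 08:30-12:30, 13:45-15:15 (add 5h to convert from UTC-5).
Freya in UTC: 09:45-12:30 (add 6h to convert from UTC-6).
Zara in UTC: 10:00-13:00, 17:15-17:45 (subtract 3h to convert from UTC+3).
Teo in UTC: 06:15-12:15, 15:30-16:15, 16:30-18:00 (add 6h to convert from UTC-6).
Mateo ∩ Divya: 11:00-14:15.
Mateo ∩ Divya ∩ Keanu: 11:00-12:30, 13:45-14:15.
Mateo ∩ Divya ∩ Keanu ∩ Freya: 11:00-12:30.
Mateo ∩ Divya ∩ Keanu ∩ Freya ∩ Zara: 11:00-12:30.
Mateo ∩ Divya ∩ Keanu ∩ Freya ∩ Zara ∩ Teo: 11:00-12:15.
Those are the intersection windows.
The last common window of at least 60 minutes is 11:00-12:15; a 60-minute meeting can start as late as 11:15 and still end by 12:15.

11:15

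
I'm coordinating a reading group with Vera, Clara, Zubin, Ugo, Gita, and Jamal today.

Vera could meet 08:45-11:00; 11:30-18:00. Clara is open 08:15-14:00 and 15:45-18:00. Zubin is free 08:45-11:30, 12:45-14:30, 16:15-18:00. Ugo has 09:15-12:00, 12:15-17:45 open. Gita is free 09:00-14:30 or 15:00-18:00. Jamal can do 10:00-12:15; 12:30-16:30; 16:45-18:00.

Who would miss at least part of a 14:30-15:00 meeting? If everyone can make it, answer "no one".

Clara, Gita, Zubin

Vera: free for 14:30-15:00. Clara: not fully free for 14:30-15:00. Zubin: not fully free for 14:30-15:00. Ugo: free for 14:30-15:00. Gita: not fully free for 14:30-15:00. Jamal: free for 14:30-15:00.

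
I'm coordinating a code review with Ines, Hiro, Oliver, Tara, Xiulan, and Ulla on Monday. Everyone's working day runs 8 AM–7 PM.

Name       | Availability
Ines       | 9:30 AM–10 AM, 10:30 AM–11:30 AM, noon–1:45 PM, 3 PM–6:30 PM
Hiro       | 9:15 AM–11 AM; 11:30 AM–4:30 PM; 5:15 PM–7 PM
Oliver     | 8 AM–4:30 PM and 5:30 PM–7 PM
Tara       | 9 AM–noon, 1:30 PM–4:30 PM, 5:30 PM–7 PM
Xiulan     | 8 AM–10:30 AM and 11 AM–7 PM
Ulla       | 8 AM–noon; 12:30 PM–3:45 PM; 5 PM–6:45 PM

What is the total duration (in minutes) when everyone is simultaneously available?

Ines ∩ Hiro: 09:30-10:00, 10:30-11:00, 12:00-13:45, 15:00-16:30, 17:15-18:30.
Ines ∩ Hiro ∩ Oliver: 09:30-10:00, 10:30-11:00, 12:00-13:45, 15:00-16:30, 17:30-18:30.
Ines ∩ Hiro ∩ Oliver ∩ Tara: 09:30-10:00, 10:30-11:00, 13:30-13:45, 15:00-16:30, 17:30-18:30.
Ines ∩ Hiro ∩ Oliver ∩ Tara ∩ Xiulan: 09:30-10:00, 13:30-13:45, 15:00-16:30, 17:30-18:30.
Ines ∩ Hiro ∩ Oliver ∩ Tara ∩ Xiulan ∩ Ulla: 09:30-10:00, 13:30-13:45, 15:00-15:45, 17:30-18:30.
Summing the common windows: 30 + 15 + 45 + 60 = 150 minutes.

150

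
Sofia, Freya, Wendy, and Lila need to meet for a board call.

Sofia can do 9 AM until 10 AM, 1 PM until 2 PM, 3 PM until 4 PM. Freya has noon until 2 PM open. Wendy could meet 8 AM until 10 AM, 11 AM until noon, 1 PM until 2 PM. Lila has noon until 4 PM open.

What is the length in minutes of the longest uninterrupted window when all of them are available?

60

Sofia ∩ Freya: 13:00-14:00.
Sofia ∩ Freya ∩ Wendy: 13:00-14:00.
Sofia ∩ Freya ∩ Wendy ∩ Lila: 13:00-14:00.
The longest is 13:00-14:00 at 60 minutes.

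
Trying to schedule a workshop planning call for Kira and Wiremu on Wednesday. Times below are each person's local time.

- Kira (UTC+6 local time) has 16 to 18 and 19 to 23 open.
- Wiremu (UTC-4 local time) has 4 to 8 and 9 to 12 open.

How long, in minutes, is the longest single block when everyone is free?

Kira in UTC: 10:00-12:00, 13:00-17:00 (subtract 6h to convert from UTC+6).
Wiremu in UTC: 08:00-12:00, 13:00-16:00 (add 4h to convert from UTC-4).
Kira ∩ Wiremu: 10:00-12:00, 13:00-16:00.
The longest is 13:00-16:00 at 180 minutes.

180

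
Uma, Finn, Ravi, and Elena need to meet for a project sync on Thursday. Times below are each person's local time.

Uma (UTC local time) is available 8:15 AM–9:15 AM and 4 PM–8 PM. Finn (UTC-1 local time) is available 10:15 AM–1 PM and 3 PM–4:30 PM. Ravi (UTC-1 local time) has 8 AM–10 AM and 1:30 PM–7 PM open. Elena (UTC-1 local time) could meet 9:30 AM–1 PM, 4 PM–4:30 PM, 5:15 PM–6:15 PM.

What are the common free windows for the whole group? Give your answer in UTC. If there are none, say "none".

17:00-17:30

Uma in UTC: 08:15-09:15, 16:00-20:00.
Finn in UTC: 11:15-14:00, 16:00-17:30 (add 1h to convert from UTC-1).
Ravi in UTC: 09:00-11:00, 14:30-20:00 (add 1h to convert from UTC-1).
Elena in UTC: 10:30-14:00, 17:00-17:30, 18:15-19:15 (add 1h to convert from UTC-1).
Uma ∩ Finn: 16:00-17:30.
Uma ∩ Finn ∩ Ravi: 16:00-17:30.
Uma ∩ Finn ∩ Ravi ∩ Elena: 17:00-17:30.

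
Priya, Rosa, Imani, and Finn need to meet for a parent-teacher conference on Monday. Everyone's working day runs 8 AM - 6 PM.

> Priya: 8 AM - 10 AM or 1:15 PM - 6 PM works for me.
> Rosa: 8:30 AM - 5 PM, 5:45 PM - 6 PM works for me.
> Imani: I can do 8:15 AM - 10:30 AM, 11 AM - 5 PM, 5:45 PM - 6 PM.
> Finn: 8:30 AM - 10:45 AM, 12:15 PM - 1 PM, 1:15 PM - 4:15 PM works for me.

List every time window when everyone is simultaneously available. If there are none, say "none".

08:30-10:00, 13:15-16:15

Priya ∩ Rosa: 08:30-10:00, 13:15-17:00, 17:45-18:00.
Priya ∩ Rosa ∩ Imani: 08:30-10:00, 13:15-17:00, 17:45-18:00.
Priya ∩ Rosa ∩ Imani ∩ Finn: 08:30-10:00, 13:15-16:15.
Those are the intersection windows.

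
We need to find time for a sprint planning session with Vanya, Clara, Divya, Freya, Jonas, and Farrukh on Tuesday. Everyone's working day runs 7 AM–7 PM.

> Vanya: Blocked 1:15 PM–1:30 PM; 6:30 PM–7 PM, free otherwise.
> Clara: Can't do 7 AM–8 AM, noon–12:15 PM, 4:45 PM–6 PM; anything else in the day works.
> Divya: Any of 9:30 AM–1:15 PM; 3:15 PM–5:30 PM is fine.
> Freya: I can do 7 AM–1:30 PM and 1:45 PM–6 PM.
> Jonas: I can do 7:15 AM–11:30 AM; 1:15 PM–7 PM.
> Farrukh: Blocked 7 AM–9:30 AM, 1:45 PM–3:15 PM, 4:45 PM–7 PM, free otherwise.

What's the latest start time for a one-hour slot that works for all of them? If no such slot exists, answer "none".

15:45

Vanya free: 07:00-13:15, 13:30-18:30 (invert busy blocks within the working day).
Clara free: 08:00-12:00, 12:15-16:45, 18:00-19:00 (invert busy blocks within the working day).
Divya free: 09:30-13:15, 15:15-17:30.
Freya free: 07:00-13:30, 13:45-18:00.
Jonas free: 07:15-11:30, 13:15-19:00.
Farrukh free: 09:30-13:45, 15:15-16:45 (invert busy blocks within the working day).
Vanya ∩ Clara: 08:00-12:00, 12:15-13:15, 13:30-16:45, 18:00-18:30.
Vanya ∩ Clara ∩ Divya: 09:30-12:00, 12:15-13:15, 15:15-16:45.
Vanya ∩ Clara ∩ Divya ∩ Freya: 09:30-12:00, 12:15-13:15, 15:15-16:45.
Vanya ∩ Clara ∩ Divya ∩ Freya ∩ Jonas: 09:30-11:30, 15:15-16:45.
Vanya ∩ Clara ∩ Divya ∩ Freya ∩ Jonas ∩ Farrukh: 09:30-11:30, 15:15-16:45.
So the common availability across everyone is 09:30-11:30, 15:15-16:45.
The last common window of at least 60 minutes is 15:15-16:45; a 60-minute meeting can start as late as 15:45 and still end by 16:45.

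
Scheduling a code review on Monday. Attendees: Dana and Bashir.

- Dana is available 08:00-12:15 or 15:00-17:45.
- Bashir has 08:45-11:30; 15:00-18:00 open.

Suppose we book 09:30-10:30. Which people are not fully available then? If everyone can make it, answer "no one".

no one

Dana: free for 09:30-10:30. Bashir: free for 09:30-10:30.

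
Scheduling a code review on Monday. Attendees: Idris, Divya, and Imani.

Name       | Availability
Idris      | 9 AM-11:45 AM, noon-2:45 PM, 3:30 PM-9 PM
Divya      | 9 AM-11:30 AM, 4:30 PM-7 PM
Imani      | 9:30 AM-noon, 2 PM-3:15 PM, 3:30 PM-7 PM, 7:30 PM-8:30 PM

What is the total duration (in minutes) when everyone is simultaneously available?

270

Idris ∩ Divya: 09:00-11:30, 16:30-19:00.
Idris ∩ Divya ∩ Imani: 09:30-11:30, 16:30-19:00.
Those are the intersection windows.
Summing the common windows: 120 + 150 = 270 minutes.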